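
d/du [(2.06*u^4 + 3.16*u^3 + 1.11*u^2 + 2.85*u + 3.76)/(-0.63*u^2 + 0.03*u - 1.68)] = (-2.5956*u^5 - 1.8054*u^4 - 13.6536*u^3 - 14.0976*u^2 + 1.008*u - 4.9008)/(0.3969*u^4 - 0.0378*u^3 + 2.1177*u^2 - 0.1008*u + 2.8224)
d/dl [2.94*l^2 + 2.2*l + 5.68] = 5.88*l + 2.2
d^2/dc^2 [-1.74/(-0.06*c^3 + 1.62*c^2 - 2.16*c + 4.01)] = ((5.6376 - 0.6264*c)*(0.06*c^3 - 1.62*c^2 + 2.16*c - 4.01) + 1.74*(0.18*c^2 - 3.24*c + 2.16)*(0.36*c^2 - 6.48*c + 4.32))/(0.06*c^3 - 1.62*c^2 + 2.16*c - 4.01)^3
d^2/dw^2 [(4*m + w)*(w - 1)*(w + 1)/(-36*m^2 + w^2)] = 2*(5184*m^5 + 3888*m^4*w + 432*m^3*w^2 - 144*m^3 + 36*m^2*w^3 - 108*m^2*w - 12*m*w^2 - w^3)/(-46656*m^6 + 3888*m^4*w^2 - 108*m^2*w^4 + w^6)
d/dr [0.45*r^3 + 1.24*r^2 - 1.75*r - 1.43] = 1.35*r^2 + 2.48*r - 1.75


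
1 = 1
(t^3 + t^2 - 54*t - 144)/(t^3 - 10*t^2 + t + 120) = (t + 6)/(t - 5)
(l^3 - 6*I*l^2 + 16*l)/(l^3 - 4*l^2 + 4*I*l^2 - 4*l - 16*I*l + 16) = l*(l - 8*I)/(l^2 + 2*l*(-2 + I) - 8*I)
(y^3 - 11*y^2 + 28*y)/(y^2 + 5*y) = (y^2 - 11*y + 28)/(y + 5)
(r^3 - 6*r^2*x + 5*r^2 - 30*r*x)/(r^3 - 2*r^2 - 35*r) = (r - 6*x)/(r - 7)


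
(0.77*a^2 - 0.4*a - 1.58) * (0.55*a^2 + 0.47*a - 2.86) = 0.4235*a^4 + 0.1419*a^3 - 3.2592*a^2 + 0.4014*a + 4.5188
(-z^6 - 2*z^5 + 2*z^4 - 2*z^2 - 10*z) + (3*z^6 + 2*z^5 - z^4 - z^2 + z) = 2*z^6 + z^4 - 3*z^2 - 9*z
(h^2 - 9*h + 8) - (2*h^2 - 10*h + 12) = -h^2 + h - 4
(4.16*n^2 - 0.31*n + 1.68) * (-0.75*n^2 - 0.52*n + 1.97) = -3.12*n^4 - 1.9307*n^3 + 7.0964*n^2 - 1.4843*n + 3.3096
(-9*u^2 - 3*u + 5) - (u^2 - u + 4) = -10*u^2 - 2*u + 1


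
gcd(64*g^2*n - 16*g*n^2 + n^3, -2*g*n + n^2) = n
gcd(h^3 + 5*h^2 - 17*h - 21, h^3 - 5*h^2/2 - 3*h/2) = h - 3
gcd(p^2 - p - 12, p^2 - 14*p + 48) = 1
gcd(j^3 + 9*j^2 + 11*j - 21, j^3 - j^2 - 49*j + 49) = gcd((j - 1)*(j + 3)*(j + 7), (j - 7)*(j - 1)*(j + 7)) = j^2 + 6*j - 7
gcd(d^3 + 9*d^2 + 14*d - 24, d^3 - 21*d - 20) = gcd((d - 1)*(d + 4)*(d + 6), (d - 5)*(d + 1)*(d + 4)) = d + 4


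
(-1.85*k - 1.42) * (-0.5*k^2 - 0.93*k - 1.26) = 0.925*k^3 + 2.4305*k^2 + 3.6516*k + 1.7892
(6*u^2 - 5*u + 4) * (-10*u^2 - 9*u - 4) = -60*u^4 - 4*u^3 - 19*u^2 - 16*u - 16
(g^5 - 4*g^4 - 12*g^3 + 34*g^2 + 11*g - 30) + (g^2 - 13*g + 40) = g^5 - 4*g^4 - 12*g^3 + 35*g^2 - 2*g + 10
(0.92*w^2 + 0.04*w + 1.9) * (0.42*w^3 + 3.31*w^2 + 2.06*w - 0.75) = 0.3864*w^5 + 3.062*w^4 + 2.8256*w^3 + 5.6814*w^2 + 3.884*w - 1.425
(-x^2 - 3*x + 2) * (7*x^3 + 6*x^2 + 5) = -7*x^5 - 27*x^4 - 4*x^3 + 7*x^2 - 15*x + 10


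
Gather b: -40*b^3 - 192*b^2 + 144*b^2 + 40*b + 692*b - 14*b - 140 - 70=-40*b^3 - 48*b^2 + 718*b - 210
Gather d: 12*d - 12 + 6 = 12*d - 6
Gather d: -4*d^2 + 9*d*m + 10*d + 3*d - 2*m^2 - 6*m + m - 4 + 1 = -4*d^2 + d*(9*m + 13) - 2*m^2 - 5*m - 3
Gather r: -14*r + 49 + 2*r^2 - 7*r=2*r^2 - 21*r + 49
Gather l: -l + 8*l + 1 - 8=7*l - 7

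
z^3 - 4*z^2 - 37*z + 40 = (z - 8)*(z - 1)*(z + 5)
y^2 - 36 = (y - 6)*(y + 6)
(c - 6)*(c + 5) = c^2 - c - 30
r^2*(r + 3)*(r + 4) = r^4 + 7*r^3 + 12*r^2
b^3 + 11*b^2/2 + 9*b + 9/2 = (b + 1)*(b + 3/2)*(b + 3)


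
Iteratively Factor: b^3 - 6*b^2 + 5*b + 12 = (b - 3)*(b^2 - 3*b - 4) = (b - 3)*(b + 1)*(b - 4)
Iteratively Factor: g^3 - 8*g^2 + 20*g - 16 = (g - 2)*(g^2 - 6*g + 8) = (g - 4)*(g - 2)*(g - 2)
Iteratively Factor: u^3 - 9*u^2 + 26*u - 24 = (u - 4)*(u^2 - 5*u + 6) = (u - 4)*(u - 2)*(u - 3)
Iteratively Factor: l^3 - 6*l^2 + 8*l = (l - 2)*(l^2 - 4*l) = l*(l - 2)*(l - 4)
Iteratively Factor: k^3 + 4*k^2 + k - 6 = (k + 3)*(k^2 + k - 2) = (k - 1)*(k + 3)*(k + 2)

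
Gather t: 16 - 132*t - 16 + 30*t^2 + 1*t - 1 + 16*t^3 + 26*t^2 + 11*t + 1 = 16*t^3 + 56*t^2 - 120*t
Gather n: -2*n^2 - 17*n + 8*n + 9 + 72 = -2*n^2 - 9*n + 81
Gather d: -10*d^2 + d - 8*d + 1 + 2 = -10*d^2 - 7*d + 3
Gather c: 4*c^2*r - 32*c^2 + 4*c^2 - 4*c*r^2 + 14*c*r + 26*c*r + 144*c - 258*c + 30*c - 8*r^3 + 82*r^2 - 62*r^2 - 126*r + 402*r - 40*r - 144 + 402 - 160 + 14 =c^2*(4*r - 28) + c*(-4*r^2 + 40*r - 84) - 8*r^3 + 20*r^2 + 236*r + 112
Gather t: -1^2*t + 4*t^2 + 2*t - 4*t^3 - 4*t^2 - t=-4*t^3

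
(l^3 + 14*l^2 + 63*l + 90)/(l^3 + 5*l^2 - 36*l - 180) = (l + 3)/(l - 6)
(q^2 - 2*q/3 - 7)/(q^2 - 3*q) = (q + 7/3)/q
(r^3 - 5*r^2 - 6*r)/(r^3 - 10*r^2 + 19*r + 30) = r/(r - 5)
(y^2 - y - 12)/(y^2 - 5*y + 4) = (y + 3)/(y - 1)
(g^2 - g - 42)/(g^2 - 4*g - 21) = (g + 6)/(g + 3)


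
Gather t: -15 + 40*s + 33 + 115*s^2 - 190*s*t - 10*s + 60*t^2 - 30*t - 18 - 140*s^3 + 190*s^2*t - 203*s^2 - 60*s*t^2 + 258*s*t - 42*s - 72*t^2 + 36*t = -140*s^3 - 88*s^2 - 12*s + t^2*(-60*s - 12) + t*(190*s^2 + 68*s + 6)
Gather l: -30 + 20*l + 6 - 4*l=16*l - 24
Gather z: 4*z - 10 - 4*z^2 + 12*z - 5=-4*z^2 + 16*z - 15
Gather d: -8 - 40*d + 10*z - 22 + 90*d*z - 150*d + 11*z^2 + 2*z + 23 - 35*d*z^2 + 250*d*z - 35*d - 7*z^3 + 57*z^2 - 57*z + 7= d*(-35*z^2 + 340*z - 225) - 7*z^3 + 68*z^2 - 45*z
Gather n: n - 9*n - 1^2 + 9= 8 - 8*n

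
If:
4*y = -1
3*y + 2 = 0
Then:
No Solution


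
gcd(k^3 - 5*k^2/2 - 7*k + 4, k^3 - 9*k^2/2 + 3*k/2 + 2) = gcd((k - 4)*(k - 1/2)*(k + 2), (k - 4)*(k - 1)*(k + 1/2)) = k - 4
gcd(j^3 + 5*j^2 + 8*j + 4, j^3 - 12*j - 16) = j^2 + 4*j + 4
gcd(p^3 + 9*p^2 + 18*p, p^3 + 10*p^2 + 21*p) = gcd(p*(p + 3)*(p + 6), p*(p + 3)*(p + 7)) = p^2 + 3*p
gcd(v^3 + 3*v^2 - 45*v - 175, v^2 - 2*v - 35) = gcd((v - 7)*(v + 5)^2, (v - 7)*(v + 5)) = v^2 - 2*v - 35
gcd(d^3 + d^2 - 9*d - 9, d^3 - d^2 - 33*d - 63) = d + 3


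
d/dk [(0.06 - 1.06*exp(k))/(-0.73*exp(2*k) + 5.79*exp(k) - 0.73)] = (-0.7738*exp(2*k) + 0.0876000000000001*exp(k) + 0.4264)*exp(k)/(0.5329*exp(4*k) - 8.4534*exp(3*k) + 34.5899*exp(2*k) - 8.4534*exp(k) + 0.5329)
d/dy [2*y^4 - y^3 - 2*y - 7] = 8*y^3 - 3*y^2 - 2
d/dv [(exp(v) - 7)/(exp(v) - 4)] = 3*exp(v)/(exp(v) - 4)^2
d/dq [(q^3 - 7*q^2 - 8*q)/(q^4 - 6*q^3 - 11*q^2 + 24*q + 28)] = (-q^4 + 16*q^3 - 60*q^2 + 56*q - 224)/(q^6 - 14*q^5 + 41*q^4 + 112*q^3 - 376*q^2 - 224*q + 784)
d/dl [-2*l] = -2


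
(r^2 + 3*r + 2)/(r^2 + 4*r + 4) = (r + 1)/(r + 2)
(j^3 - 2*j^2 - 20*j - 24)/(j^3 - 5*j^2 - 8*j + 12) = (j + 2)/(j - 1)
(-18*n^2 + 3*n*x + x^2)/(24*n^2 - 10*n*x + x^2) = (-18*n^2 + 3*n*x + x^2)/(24*n^2 - 10*n*x + x^2)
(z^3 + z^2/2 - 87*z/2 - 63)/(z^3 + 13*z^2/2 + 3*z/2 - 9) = (z - 7)/(z - 1)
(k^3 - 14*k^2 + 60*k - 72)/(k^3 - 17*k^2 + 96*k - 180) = (k - 2)/(k - 5)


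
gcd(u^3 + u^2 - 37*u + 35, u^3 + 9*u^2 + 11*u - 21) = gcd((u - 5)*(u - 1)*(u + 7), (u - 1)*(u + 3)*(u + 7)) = u^2 + 6*u - 7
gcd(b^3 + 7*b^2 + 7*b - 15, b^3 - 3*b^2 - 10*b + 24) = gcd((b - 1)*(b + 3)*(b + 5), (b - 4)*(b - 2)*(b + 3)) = b + 3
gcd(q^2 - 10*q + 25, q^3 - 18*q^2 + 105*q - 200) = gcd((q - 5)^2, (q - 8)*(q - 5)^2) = q^2 - 10*q + 25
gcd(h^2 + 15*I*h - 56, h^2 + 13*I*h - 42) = h + 7*I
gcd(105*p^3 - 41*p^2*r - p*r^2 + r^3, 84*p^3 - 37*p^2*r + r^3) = 21*p^2 - 4*p*r - r^2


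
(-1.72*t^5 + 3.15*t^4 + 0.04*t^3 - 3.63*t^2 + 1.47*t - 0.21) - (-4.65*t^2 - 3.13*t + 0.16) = -1.72*t^5 + 3.15*t^4 + 0.04*t^3 + 1.02*t^2 + 4.6*t - 0.37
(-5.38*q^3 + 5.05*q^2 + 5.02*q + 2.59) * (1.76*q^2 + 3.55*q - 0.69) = -9.4688*q^5 - 10.211*q^4 + 30.4749*q^3 + 18.8949*q^2 + 5.7307*q - 1.7871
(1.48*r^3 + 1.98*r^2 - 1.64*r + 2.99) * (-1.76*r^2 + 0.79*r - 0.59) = -2.6048*r^5 - 2.3156*r^4 + 3.5774*r^3 - 7.7262*r^2 + 3.3297*r - 1.7641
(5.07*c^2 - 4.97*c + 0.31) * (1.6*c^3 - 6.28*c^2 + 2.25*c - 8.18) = 8.112*c^5 - 39.7916*c^4 + 43.1151*c^3 - 54.6019*c^2 + 41.3521*c - 2.5358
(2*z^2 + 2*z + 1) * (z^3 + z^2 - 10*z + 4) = 2*z^5 + 4*z^4 - 17*z^3 - 11*z^2 - 2*z + 4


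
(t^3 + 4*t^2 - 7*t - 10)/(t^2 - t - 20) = (-t^3 - 4*t^2 + 7*t + 10)/(-t^2 + t + 20)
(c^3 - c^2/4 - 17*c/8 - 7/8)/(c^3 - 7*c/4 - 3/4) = (4*c - 7)/(2*(2*c - 3))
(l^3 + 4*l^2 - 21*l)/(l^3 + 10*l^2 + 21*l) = (l - 3)/(l + 3)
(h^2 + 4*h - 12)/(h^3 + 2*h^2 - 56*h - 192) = (h - 2)/(h^2 - 4*h - 32)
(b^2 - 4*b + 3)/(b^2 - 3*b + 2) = (b - 3)/(b - 2)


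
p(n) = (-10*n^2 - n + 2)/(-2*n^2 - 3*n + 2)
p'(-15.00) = 0.04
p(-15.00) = 5.54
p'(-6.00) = 0.45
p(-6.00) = 6.77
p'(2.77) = 0.28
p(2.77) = 3.58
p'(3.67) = 0.20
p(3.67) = 3.79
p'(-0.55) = 3.24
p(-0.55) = -0.16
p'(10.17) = 0.05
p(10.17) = 4.43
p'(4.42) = 0.16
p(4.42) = 3.93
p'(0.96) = -0.12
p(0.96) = 3.00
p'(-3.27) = 4.45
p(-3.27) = 10.62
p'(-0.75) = 4.48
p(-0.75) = -0.92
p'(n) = (-20*n - 1)/(-2*n^2 - 3*n + 2) + (4*n + 3)*(-10*n^2 - n + 2)/(-2*n^2 - 3*n + 2)^2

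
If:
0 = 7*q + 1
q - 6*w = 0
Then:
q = -1/7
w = -1/42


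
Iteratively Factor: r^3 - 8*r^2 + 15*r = (r)*(r^2 - 8*r + 15) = r*(r - 3)*(r - 5)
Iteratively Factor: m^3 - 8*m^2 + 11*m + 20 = (m - 5)*(m^2 - 3*m - 4) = (m - 5)*(m - 4)*(m + 1)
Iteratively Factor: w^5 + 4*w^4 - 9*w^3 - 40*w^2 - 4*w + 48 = (w + 4)*(w^4 - 9*w^2 - 4*w + 12) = (w - 3)*(w + 4)*(w^3 + 3*w^2 - 4) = (w - 3)*(w - 1)*(w + 4)*(w^2 + 4*w + 4) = (w - 3)*(w - 1)*(w + 2)*(w + 4)*(w + 2)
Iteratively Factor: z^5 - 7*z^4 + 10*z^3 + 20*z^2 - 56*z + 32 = (z - 1)*(z^4 - 6*z^3 + 4*z^2 + 24*z - 32) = (z - 1)*(z + 2)*(z^3 - 8*z^2 + 20*z - 16) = (z - 2)*(z - 1)*(z + 2)*(z^2 - 6*z + 8) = (z - 2)^2*(z - 1)*(z + 2)*(z - 4)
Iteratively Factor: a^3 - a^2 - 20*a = (a + 4)*(a^2 - 5*a) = (a - 5)*(a + 4)*(a)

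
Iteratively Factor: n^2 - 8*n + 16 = (n - 4)*(n - 4)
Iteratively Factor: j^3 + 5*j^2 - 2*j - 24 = (j + 3)*(j^2 + 2*j - 8) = (j - 2)*(j + 3)*(j + 4)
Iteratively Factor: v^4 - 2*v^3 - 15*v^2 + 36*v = (v + 4)*(v^3 - 6*v^2 + 9*v) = (v - 3)*(v + 4)*(v^2 - 3*v) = (v - 3)^2*(v + 4)*(v)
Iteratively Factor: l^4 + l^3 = (l)*(l^3 + l^2) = l^2*(l^2 + l) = l^3*(l + 1)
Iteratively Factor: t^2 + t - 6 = (t - 2)*(t + 3)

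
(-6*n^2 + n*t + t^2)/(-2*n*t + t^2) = (3*n + t)/t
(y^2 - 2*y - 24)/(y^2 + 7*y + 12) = (y - 6)/(y + 3)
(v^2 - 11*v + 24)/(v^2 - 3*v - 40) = (v - 3)/(v + 5)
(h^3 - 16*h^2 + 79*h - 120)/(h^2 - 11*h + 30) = (h^2 - 11*h + 24)/(h - 6)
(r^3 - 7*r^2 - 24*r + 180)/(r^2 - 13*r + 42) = (r^2 - r - 30)/(r - 7)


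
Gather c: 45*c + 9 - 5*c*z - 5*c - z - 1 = c*(40 - 5*z) - z + 8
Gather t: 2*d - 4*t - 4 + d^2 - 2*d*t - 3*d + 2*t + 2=d^2 - d + t*(-2*d - 2) - 2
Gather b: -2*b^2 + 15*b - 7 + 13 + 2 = -2*b^2 + 15*b + 8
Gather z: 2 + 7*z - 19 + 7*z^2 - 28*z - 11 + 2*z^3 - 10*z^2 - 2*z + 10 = 2*z^3 - 3*z^2 - 23*z - 18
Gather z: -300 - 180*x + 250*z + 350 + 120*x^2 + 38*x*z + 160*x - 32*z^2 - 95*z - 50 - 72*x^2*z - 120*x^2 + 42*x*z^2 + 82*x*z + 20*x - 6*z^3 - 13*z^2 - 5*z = -6*z^3 + z^2*(42*x - 45) + z*(-72*x^2 + 120*x + 150)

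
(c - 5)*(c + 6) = c^2 + c - 30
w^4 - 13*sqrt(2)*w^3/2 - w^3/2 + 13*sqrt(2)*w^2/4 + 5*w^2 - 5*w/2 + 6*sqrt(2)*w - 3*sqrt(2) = (w - 1/2)*(w - 6*sqrt(2))*(w - sqrt(2))*(w + sqrt(2)/2)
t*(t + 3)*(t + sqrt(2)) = t^3 + sqrt(2)*t^2 + 3*t^2 + 3*sqrt(2)*t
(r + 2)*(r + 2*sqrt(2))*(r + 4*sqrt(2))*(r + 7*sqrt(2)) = r^4 + 2*r^3 + 13*sqrt(2)*r^3 + 26*sqrt(2)*r^2 + 100*r^2 + 112*sqrt(2)*r + 200*r + 224*sqrt(2)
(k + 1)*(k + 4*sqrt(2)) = k^2 + k + 4*sqrt(2)*k + 4*sqrt(2)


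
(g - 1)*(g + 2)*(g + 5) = g^3 + 6*g^2 + 3*g - 10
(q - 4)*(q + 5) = q^2 + q - 20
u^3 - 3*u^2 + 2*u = u*(u - 2)*(u - 1)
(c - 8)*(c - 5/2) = c^2 - 21*c/2 + 20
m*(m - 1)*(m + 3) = m^3 + 2*m^2 - 3*m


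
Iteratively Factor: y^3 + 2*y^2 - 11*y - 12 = (y - 3)*(y^2 + 5*y + 4) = (y - 3)*(y + 4)*(y + 1)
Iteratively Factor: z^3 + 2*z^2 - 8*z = (z - 2)*(z^2 + 4*z) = (z - 2)*(z + 4)*(z)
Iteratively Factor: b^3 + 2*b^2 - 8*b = (b + 4)*(b^2 - 2*b) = (b - 2)*(b + 4)*(b)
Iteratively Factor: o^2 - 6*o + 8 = (o - 4)*(o - 2)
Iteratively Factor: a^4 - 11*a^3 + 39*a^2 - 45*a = (a - 3)*(a^3 - 8*a^2 + 15*a) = (a - 5)*(a - 3)*(a^2 - 3*a) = a*(a - 5)*(a - 3)*(a - 3)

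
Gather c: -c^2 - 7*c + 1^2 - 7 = -c^2 - 7*c - 6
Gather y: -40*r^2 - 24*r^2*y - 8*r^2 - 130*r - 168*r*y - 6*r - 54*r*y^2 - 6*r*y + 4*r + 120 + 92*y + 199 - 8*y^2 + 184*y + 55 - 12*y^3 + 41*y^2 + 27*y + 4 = -48*r^2 - 132*r - 12*y^3 + y^2*(33 - 54*r) + y*(-24*r^2 - 174*r + 303) + 378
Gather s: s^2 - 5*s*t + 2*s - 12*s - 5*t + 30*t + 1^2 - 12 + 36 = s^2 + s*(-5*t - 10) + 25*t + 25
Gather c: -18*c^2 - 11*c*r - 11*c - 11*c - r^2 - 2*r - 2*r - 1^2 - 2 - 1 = -18*c^2 + c*(-11*r - 22) - r^2 - 4*r - 4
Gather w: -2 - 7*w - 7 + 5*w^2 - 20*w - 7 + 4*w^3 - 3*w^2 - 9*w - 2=4*w^3 + 2*w^2 - 36*w - 18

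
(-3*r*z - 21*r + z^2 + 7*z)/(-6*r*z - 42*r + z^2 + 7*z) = (-3*r + z)/(-6*r + z)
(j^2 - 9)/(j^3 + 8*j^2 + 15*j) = (j - 3)/(j*(j + 5))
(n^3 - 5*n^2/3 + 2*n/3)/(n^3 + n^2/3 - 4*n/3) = (3*n - 2)/(3*n + 4)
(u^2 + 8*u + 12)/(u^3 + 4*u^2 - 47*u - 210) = (u + 2)/(u^2 - 2*u - 35)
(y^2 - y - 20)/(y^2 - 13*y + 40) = (y + 4)/(y - 8)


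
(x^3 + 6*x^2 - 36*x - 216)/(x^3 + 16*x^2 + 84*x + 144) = (x - 6)/(x + 4)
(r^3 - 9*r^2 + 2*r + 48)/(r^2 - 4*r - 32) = (r^2 - r - 6)/(r + 4)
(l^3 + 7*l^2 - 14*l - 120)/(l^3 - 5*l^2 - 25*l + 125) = (l^2 + 2*l - 24)/(l^2 - 10*l + 25)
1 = 1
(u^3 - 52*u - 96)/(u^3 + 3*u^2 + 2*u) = (u^2 - 2*u - 48)/(u*(u + 1))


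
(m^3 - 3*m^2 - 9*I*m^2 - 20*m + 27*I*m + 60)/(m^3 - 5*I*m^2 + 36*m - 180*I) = (m^2 - m*(3 + 4*I) + 12*I)/(m^2 + 36)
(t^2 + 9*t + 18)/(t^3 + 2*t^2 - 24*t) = (t + 3)/(t*(t - 4))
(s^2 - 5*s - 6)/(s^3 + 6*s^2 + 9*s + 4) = (s - 6)/(s^2 + 5*s + 4)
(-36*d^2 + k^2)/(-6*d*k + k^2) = (6*d + k)/k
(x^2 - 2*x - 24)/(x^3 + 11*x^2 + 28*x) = (x - 6)/(x*(x + 7))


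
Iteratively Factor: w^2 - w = (w - 1)*(w)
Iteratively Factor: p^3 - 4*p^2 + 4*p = (p)*(p^2 - 4*p + 4) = p*(p - 2)*(p - 2)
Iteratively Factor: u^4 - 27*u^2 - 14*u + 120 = (u + 4)*(u^3 - 4*u^2 - 11*u + 30) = (u - 2)*(u + 4)*(u^2 - 2*u - 15) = (u - 5)*(u - 2)*(u + 4)*(u + 3)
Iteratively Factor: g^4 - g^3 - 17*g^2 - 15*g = (g - 5)*(g^3 + 4*g^2 + 3*g) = (g - 5)*(g + 3)*(g^2 + g) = g*(g - 5)*(g + 3)*(g + 1)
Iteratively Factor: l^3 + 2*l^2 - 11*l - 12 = (l - 3)*(l^2 + 5*l + 4) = (l - 3)*(l + 4)*(l + 1)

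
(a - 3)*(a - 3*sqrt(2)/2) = a^2 - 3*a - 3*sqrt(2)*a/2 + 9*sqrt(2)/2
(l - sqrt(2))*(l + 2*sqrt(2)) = l^2 + sqrt(2)*l - 4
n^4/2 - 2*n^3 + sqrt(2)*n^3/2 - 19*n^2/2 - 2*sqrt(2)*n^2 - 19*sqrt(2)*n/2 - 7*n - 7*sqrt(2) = (n/2 + sqrt(2)/2)*(n - 7)*(n + 1)*(n + 2)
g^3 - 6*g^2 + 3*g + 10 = (g - 5)*(g - 2)*(g + 1)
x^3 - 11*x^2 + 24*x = x*(x - 8)*(x - 3)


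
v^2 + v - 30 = (v - 5)*(v + 6)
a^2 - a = a*(a - 1)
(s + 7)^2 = s^2 + 14*s + 49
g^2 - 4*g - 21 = (g - 7)*(g + 3)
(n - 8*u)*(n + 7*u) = n^2 - n*u - 56*u^2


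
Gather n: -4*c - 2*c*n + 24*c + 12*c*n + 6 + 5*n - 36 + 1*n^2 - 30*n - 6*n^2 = 20*c - 5*n^2 + n*(10*c - 25) - 30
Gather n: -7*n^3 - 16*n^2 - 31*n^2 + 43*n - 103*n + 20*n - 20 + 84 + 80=-7*n^3 - 47*n^2 - 40*n + 144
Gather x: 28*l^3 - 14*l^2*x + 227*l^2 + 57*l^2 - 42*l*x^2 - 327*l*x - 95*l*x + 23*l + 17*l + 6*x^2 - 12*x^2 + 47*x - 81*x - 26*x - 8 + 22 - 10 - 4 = 28*l^3 + 284*l^2 + 40*l + x^2*(-42*l - 6) + x*(-14*l^2 - 422*l - 60)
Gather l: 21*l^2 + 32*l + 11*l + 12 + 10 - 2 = 21*l^2 + 43*l + 20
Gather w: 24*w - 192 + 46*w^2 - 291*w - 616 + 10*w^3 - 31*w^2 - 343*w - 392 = 10*w^3 + 15*w^2 - 610*w - 1200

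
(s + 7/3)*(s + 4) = s^2 + 19*s/3 + 28/3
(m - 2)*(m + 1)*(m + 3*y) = m^3 + 3*m^2*y - m^2 - 3*m*y - 2*m - 6*y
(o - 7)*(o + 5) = o^2 - 2*o - 35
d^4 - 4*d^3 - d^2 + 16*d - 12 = (d - 3)*(d - 2)*(d - 1)*(d + 2)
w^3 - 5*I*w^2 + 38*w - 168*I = (w - 7*I)*(w - 4*I)*(w + 6*I)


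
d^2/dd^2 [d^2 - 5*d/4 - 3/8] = 2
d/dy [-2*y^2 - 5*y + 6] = -4*y - 5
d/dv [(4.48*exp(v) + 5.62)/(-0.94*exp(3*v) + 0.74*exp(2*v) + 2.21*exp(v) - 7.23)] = (8.4224*exp(3*v) + 12.5332*exp(2*v) - 8.3176*exp(v) - 44.8106)*exp(v)/(0.8836*exp(6*v) - 1.3912*exp(5*v) - 3.6072*exp(4*v) + 16.8632*exp(3*v) - 5.8163*exp(2*v) - 31.9566*exp(v) + 52.2729)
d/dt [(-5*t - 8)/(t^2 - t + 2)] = (-5*t^2 + 5*t + (2*t - 1)*(5*t + 8) - 10)/(t^2 - t + 2)^2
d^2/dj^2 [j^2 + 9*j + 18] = 2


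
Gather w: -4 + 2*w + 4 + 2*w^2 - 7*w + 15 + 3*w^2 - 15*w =5*w^2 - 20*w + 15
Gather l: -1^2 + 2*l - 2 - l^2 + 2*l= -l^2 + 4*l - 3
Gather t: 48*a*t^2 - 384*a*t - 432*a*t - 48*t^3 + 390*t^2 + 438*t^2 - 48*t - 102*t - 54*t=-48*t^3 + t^2*(48*a + 828) + t*(-816*a - 204)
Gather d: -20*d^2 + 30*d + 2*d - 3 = -20*d^2 + 32*d - 3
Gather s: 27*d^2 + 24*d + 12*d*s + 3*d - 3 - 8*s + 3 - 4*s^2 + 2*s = 27*d^2 + 27*d - 4*s^2 + s*(12*d - 6)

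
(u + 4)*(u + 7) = u^2 + 11*u + 28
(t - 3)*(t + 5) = t^2 + 2*t - 15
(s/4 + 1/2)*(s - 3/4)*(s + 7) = s^3/4 + 33*s^2/16 + 29*s/16 - 21/8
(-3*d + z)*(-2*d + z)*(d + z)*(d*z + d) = 6*d^4*z + 6*d^4 + d^3*z^2 + d^3*z - 4*d^2*z^3 - 4*d^2*z^2 + d*z^4 + d*z^3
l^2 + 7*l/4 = l*(l + 7/4)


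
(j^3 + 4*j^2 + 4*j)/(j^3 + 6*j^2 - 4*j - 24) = j*(j + 2)/(j^2 + 4*j - 12)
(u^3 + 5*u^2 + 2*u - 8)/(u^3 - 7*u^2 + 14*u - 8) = (u^2 + 6*u + 8)/(u^2 - 6*u + 8)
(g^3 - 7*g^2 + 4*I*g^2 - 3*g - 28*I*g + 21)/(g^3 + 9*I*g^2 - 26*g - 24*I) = (g^2 + g*(-7 + I) - 7*I)/(g^2 + 6*I*g - 8)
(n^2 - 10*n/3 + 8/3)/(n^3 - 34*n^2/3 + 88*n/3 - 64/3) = 1/(n - 8)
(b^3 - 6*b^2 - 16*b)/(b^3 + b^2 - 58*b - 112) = b/(b + 7)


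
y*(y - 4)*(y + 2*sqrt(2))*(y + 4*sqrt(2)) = y^4 - 4*y^3 + 6*sqrt(2)*y^3 - 24*sqrt(2)*y^2 + 16*y^2 - 64*y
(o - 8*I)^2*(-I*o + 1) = -I*o^3 - 15*o^2 + 48*I*o - 64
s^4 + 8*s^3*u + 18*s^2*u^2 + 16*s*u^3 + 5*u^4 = (s + u)^3*(s + 5*u)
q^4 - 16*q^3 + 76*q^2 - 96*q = q*(q - 8)*(q - 6)*(q - 2)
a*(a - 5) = a^2 - 5*a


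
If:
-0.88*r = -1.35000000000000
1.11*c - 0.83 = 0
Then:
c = 0.75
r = 1.53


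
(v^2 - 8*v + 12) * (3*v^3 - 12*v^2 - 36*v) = 3*v^5 - 36*v^4 + 96*v^3 + 144*v^2 - 432*v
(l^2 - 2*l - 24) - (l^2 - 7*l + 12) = 5*l - 36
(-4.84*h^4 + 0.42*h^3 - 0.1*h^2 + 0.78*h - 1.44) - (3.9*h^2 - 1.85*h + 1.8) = -4.84*h^4 + 0.42*h^3 - 4.0*h^2 + 2.63*h - 3.24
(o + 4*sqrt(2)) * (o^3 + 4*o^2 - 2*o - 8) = o^4 + 4*o^3 + 4*sqrt(2)*o^3 - 2*o^2 + 16*sqrt(2)*o^2 - 8*sqrt(2)*o - 8*o - 32*sqrt(2)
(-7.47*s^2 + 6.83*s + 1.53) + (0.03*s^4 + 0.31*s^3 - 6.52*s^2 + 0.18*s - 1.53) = 0.03*s^4 + 0.31*s^3 - 13.99*s^2 + 7.01*s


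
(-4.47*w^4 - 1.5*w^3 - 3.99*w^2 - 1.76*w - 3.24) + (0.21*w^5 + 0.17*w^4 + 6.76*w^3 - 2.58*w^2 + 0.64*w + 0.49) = 0.21*w^5 - 4.3*w^4 + 5.26*w^3 - 6.57*w^2 - 1.12*w - 2.75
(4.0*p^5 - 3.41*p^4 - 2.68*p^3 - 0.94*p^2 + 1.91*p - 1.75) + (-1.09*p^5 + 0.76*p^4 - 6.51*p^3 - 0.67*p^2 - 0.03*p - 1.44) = 2.91*p^5 - 2.65*p^4 - 9.19*p^3 - 1.61*p^2 + 1.88*p - 3.19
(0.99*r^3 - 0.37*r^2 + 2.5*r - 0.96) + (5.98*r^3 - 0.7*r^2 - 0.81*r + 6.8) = 6.97*r^3 - 1.07*r^2 + 1.69*r + 5.84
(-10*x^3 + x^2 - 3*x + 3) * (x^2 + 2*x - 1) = -10*x^5 - 19*x^4 + 9*x^3 - 4*x^2 + 9*x - 3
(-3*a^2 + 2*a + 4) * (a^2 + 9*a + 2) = -3*a^4 - 25*a^3 + 16*a^2 + 40*a + 8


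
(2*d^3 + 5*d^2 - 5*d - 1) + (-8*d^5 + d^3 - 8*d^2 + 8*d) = -8*d^5 + 3*d^3 - 3*d^2 + 3*d - 1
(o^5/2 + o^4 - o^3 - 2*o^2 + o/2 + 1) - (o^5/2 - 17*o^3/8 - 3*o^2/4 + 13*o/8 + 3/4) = o^4 + 9*o^3/8 - 5*o^2/4 - 9*o/8 + 1/4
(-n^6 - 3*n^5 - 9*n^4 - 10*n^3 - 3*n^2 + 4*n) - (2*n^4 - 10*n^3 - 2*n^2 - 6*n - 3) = -n^6 - 3*n^5 - 11*n^4 - n^2 + 10*n + 3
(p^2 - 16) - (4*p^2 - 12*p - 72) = -3*p^2 + 12*p + 56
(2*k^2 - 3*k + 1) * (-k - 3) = -2*k^3 - 3*k^2 + 8*k - 3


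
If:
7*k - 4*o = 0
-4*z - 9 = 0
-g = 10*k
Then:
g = -40*o/7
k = 4*o/7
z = -9/4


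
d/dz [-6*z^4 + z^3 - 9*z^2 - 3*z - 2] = -24*z^3 + 3*z^2 - 18*z - 3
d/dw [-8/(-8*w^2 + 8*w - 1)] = 64*(1 - 2*w)/(8*w^2 - 8*w + 1)^2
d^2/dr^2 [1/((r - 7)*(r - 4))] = 2*((r - 7)^2 + (r - 7)*(r - 4) + (r - 4)^2)/((r - 7)^3*(r - 4)^3)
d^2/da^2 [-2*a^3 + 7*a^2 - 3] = 14 - 12*a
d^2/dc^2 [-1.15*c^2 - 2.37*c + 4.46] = -2.30000000000000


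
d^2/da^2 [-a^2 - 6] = -2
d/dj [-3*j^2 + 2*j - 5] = 2 - 6*j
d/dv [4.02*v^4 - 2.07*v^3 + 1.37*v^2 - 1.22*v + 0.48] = 16.08*v^3 - 6.21*v^2 + 2.74*v - 1.22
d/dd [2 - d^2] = -2*d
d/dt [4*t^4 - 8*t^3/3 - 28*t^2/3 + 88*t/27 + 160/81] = 16*t^3 - 8*t^2 - 56*t/3 + 88/27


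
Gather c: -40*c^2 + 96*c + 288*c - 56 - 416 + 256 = -40*c^2 + 384*c - 216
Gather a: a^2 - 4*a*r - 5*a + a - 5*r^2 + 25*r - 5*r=a^2 + a*(-4*r - 4) - 5*r^2 + 20*r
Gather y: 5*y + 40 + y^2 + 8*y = y^2 + 13*y + 40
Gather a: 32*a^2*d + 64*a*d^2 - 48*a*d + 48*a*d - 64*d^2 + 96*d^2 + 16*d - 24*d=32*a^2*d + 64*a*d^2 + 32*d^2 - 8*d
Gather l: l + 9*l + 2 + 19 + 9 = 10*l + 30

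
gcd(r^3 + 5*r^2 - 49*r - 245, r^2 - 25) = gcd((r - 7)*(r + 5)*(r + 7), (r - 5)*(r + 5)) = r + 5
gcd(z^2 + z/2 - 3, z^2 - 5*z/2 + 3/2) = z - 3/2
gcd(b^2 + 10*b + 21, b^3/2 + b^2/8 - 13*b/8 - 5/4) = 1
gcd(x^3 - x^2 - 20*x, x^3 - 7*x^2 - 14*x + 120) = x^2 - x - 20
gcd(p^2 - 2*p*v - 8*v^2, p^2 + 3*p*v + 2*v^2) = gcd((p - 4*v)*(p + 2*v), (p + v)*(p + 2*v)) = p + 2*v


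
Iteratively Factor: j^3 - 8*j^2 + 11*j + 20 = (j - 4)*(j^2 - 4*j - 5) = (j - 4)*(j + 1)*(j - 5)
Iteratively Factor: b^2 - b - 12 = (b - 4)*(b + 3)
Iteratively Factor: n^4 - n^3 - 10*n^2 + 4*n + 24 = (n + 2)*(n^3 - 3*n^2 - 4*n + 12) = (n - 3)*(n + 2)*(n^2 - 4) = (n - 3)*(n + 2)^2*(n - 2)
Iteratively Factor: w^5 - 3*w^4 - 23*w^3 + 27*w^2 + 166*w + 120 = (w - 5)*(w^4 + 2*w^3 - 13*w^2 - 38*w - 24) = (w - 5)*(w + 2)*(w^3 - 13*w - 12) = (w - 5)*(w + 1)*(w + 2)*(w^2 - w - 12) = (w - 5)*(w + 1)*(w + 2)*(w + 3)*(w - 4)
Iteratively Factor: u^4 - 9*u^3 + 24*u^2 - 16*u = (u - 4)*(u^3 - 5*u^2 + 4*u) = (u - 4)*(u - 1)*(u^2 - 4*u) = u*(u - 4)*(u - 1)*(u - 4)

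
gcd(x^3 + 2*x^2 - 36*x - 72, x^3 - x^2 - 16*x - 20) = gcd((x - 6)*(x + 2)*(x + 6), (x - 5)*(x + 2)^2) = x + 2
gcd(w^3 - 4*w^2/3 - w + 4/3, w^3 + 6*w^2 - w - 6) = w^2 - 1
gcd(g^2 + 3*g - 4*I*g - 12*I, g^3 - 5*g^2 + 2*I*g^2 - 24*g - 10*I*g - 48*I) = g + 3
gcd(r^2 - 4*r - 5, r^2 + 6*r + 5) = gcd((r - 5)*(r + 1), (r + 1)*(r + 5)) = r + 1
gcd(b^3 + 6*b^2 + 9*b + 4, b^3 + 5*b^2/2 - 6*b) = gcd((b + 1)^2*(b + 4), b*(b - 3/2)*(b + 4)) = b + 4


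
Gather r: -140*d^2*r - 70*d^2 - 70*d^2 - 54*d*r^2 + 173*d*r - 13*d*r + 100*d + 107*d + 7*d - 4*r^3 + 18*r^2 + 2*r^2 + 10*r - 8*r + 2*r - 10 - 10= -140*d^2 + 214*d - 4*r^3 + r^2*(20 - 54*d) + r*(-140*d^2 + 160*d + 4) - 20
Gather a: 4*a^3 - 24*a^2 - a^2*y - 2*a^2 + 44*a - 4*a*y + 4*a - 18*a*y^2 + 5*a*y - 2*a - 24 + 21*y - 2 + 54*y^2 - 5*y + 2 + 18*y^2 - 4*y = 4*a^3 + a^2*(-y - 26) + a*(-18*y^2 + y + 46) + 72*y^2 + 12*y - 24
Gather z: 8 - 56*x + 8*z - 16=-56*x + 8*z - 8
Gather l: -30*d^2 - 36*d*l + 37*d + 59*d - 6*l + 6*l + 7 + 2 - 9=-30*d^2 - 36*d*l + 96*d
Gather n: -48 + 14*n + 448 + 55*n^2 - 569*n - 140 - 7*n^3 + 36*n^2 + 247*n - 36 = -7*n^3 + 91*n^2 - 308*n + 224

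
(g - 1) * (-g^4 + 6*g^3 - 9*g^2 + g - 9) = -g^5 + 7*g^4 - 15*g^3 + 10*g^2 - 10*g + 9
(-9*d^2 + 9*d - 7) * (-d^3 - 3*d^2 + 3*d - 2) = 9*d^5 + 18*d^4 - 47*d^3 + 66*d^2 - 39*d + 14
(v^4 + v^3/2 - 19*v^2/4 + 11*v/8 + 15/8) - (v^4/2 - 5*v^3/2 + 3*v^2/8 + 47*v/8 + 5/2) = v^4/2 + 3*v^3 - 41*v^2/8 - 9*v/2 - 5/8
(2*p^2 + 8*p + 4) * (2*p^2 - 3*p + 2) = 4*p^4 + 10*p^3 - 12*p^2 + 4*p + 8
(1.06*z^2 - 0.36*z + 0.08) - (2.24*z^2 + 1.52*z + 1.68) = -1.18*z^2 - 1.88*z - 1.6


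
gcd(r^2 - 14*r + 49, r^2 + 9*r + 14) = 1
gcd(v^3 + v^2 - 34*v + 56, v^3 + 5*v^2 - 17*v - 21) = v + 7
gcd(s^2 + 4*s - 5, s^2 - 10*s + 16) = 1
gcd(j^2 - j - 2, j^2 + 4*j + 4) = 1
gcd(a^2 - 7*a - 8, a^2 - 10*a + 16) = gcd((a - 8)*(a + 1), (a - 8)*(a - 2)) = a - 8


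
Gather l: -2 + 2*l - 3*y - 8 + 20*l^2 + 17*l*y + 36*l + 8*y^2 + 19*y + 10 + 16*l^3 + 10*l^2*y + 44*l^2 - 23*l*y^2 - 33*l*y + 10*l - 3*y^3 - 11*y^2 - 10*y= 16*l^3 + l^2*(10*y + 64) + l*(-23*y^2 - 16*y + 48) - 3*y^3 - 3*y^2 + 6*y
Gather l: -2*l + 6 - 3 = 3 - 2*l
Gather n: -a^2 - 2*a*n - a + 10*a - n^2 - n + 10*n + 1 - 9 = -a^2 + 9*a - n^2 + n*(9 - 2*a) - 8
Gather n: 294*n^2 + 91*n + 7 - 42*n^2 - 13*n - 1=252*n^2 + 78*n + 6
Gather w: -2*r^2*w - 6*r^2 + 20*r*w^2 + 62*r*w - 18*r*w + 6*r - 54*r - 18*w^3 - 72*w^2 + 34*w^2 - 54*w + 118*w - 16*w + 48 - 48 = -6*r^2 - 48*r - 18*w^3 + w^2*(20*r - 38) + w*(-2*r^2 + 44*r + 48)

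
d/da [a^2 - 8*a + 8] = 2*a - 8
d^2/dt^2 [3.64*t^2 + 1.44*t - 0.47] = 7.28000000000000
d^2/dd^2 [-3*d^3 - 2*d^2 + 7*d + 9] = -18*d - 4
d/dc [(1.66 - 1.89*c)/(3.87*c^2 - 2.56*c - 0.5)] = (7.3143*c^2 - 12.8484*c + 5.1946)/(14.9769*c^4 - 19.8144*c^3 + 2.6836*c^2 + 2.56*c + 0.25)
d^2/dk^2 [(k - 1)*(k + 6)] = 2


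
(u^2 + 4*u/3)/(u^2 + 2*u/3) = (3*u + 4)/(3*u + 2)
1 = 1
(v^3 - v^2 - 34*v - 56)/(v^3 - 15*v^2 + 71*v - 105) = (v^2 + 6*v + 8)/(v^2 - 8*v + 15)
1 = 1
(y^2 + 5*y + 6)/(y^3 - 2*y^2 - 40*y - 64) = (y + 3)/(y^2 - 4*y - 32)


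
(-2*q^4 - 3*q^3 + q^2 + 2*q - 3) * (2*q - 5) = -4*q^5 + 4*q^4 + 17*q^3 - q^2 - 16*q + 15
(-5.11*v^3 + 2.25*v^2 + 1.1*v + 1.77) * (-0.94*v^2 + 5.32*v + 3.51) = 4.8034*v^5 - 29.3002*v^4 - 7.0001*v^3 + 12.0857*v^2 + 13.2774*v + 6.2127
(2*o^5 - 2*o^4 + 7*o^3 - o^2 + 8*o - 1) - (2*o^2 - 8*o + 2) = 2*o^5 - 2*o^4 + 7*o^3 - 3*o^2 + 16*o - 3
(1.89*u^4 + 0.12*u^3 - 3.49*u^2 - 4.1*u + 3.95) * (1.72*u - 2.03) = 3.2508*u^5 - 3.6303*u^4 - 6.2464*u^3 + 0.0327000000000002*u^2 + 15.117*u - 8.0185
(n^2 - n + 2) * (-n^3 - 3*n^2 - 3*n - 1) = -n^5 - 2*n^4 - 2*n^3 - 4*n^2 - 5*n - 2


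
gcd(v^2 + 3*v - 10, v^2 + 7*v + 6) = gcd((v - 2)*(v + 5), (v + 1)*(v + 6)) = 1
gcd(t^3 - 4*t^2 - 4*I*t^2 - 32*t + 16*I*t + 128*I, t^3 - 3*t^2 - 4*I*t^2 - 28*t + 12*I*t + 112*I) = t^2 + t*(4 - 4*I) - 16*I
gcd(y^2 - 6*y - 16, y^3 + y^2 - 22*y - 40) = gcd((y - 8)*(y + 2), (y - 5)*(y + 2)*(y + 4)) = y + 2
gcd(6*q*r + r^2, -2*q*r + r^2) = r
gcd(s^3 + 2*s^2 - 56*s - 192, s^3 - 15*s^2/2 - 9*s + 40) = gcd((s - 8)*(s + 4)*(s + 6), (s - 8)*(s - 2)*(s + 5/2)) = s - 8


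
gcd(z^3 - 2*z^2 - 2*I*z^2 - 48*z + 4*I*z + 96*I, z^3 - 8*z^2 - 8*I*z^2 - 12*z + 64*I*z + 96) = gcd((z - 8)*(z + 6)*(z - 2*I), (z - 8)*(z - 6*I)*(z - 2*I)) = z^2 + z*(-8 - 2*I) + 16*I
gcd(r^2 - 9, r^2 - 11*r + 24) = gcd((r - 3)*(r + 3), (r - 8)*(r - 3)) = r - 3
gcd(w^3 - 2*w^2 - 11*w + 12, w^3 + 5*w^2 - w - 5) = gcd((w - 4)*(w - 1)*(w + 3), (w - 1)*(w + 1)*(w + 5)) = w - 1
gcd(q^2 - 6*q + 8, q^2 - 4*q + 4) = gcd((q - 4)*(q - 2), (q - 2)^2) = q - 2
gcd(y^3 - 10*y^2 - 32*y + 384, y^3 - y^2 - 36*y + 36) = y + 6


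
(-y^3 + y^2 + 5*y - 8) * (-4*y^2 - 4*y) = 4*y^5 - 24*y^3 + 12*y^2 + 32*y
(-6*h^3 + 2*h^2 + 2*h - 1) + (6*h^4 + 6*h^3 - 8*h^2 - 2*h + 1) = 6*h^4 - 6*h^2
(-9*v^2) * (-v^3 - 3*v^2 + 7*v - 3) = 9*v^5 + 27*v^4 - 63*v^3 + 27*v^2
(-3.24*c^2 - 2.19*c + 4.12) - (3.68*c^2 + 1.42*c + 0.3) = -6.92*c^2 - 3.61*c + 3.82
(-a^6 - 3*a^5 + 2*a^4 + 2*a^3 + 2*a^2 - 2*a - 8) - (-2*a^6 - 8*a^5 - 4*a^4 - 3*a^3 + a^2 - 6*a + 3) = a^6 + 5*a^5 + 6*a^4 + 5*a^3 + a^2 + 4*a - 11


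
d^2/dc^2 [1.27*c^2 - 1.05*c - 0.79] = 2.54000000000000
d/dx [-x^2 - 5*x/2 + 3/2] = -2*x - 5/2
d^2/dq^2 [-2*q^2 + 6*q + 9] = -4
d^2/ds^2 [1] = 0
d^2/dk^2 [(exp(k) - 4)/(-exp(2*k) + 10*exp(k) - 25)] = (-exp(2*k) - 4*exp(k) + 15)*exp(k)/(exp(4*k) - 20*exp(3*k) + 150*exp(2*k) - 500*exp(k) + 625)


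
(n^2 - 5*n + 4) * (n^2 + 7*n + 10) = n^4 + 2*n^3 - 21*n^2 - 22*n + 40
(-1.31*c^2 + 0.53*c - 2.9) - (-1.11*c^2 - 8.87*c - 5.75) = -0.2*c^2 + 9.4*c + 2.85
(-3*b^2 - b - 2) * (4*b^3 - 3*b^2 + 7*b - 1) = -12*b^5 + 5*b^4 - 26*b^3 + 2*b^2 - 13*b + 2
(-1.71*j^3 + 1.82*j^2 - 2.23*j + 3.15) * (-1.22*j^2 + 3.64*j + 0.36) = 2.0862*j^5 - 8.4448*j^4 + 8.7298*j^3 - 11.305*j^2 + 10.6632*j + 1.134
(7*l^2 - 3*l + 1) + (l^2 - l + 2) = 8*l^2 - 4*l + 3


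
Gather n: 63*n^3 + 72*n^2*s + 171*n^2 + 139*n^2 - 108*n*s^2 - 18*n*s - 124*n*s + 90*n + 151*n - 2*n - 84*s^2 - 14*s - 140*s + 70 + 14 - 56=63*n^3 + n^2*(72*s + 310) + n*(-108*s^2 - 142*s + 239) - 84*s^2 - 154*s + 28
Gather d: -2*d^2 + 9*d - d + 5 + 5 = -2*d^2 + 8*d + 10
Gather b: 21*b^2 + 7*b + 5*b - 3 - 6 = 21*b^2 + 12*b - 9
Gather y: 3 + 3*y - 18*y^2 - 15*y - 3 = -18*y^2 - 12*y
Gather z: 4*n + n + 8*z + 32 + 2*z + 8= 5*n + 10*z + 40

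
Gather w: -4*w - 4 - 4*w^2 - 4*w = -4*w^2 - 8*w - 4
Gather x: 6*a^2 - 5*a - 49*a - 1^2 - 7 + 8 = 6*a^2 - 54*a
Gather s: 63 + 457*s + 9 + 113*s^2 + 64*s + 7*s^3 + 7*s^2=7*s^3 + 120*s^2 + 521*s + 72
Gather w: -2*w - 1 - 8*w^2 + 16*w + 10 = -8*w^2 + 14*w + 9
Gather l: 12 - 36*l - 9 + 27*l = 3 - 9*l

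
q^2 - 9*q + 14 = (q - 7)*(q - 2)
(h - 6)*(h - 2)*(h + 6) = h^3 - 2*h^2 - 36*h + 72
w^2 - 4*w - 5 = (w - 5)*(w + 1)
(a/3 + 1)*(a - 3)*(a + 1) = a^3/3 + a^2/3 - 3*a - 3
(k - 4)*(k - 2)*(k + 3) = k^3 - 3*k^2 - 10*k + 24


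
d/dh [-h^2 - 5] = -2*h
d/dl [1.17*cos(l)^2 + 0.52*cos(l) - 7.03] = -(2.34*cos(l) + 0.52)*sin(l)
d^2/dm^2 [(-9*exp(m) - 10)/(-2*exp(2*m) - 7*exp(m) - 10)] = (36*exp(4*m) + 34*exp(3*m) - 660*exp(2*m) - 940*exp(m) + 200)*exp(m)/(8*exp(6*m) + 84*exp(5*m) + 414*exp(4*m) + 1183*exp(3*m) + 2070*exp(2*m) + 2100*exp(m) + 1000)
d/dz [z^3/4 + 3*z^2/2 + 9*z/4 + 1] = 3*z^2/4 + 3*z + 9/4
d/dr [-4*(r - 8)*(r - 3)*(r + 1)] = -12*r^2 + 80*r - 52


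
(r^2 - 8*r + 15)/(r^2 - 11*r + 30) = (r - 3)/(r - 6)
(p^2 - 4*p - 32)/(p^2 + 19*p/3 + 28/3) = 3*(p - 8)/(3*p + 7)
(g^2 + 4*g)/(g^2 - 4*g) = (g + 4)/(g - 4)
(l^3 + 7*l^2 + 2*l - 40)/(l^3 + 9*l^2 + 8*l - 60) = (l + 4)/(l + 6)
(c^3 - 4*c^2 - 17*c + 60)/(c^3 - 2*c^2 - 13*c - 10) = (c^2 + c - 12)/(c^2 + 3*c + 2)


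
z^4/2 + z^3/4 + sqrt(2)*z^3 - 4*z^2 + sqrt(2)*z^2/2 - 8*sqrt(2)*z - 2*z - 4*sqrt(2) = (z/2 + sqrt(2))*(z + 1/2)*(z - 2*sqrt(2))*(z + 2*sqrt(2))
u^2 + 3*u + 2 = (u + 1)*(u + 2)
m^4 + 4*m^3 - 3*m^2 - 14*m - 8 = (m - 2)*(m + 1)^2*(m + 4)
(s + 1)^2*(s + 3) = s^3 + 5*s^2 + 7*s + 3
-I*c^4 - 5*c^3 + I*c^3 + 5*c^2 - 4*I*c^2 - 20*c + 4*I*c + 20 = (c - 5*I)*(c - 2*I)*(c + 2*I)*(-I*c + I)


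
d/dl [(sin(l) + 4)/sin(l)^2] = -(sin(l) + 8)*cos(l)/sin(l)^3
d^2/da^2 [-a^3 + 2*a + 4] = -6*a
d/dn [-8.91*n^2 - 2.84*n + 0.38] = -17.82*n - 2.84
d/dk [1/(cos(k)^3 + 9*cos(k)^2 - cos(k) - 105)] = (3*cos(k)^2 + 18*cos(k) - 1)*sin(k)/(cos(k)^3 + 9*cos(k)^2 - cos(k) - 105)^2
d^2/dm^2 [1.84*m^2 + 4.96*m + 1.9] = 3.68000000000000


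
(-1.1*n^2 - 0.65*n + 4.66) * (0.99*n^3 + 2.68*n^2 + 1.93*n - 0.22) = -1.089*n^5 - 3.5915*n^4 + 0.7484*n^3 + 11.4763*n^2 + 9.1368*n - 1.0252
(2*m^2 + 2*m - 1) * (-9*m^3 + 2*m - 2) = -18*m^5 - 18*m^4 + 13*m^3 - 6*m + 2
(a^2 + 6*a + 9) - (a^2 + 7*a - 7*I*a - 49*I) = -a + 7*I*a + 9 + 49*I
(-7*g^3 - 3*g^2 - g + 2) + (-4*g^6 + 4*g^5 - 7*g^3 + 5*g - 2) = -4*g^6 + 4*g^5 - 14*g^3 - 3*g^2 + 4*g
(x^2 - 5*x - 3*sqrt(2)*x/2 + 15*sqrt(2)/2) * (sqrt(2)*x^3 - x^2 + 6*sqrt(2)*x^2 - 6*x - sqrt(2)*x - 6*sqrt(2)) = sqrt(2)*x^5 - 4*x^4 + sqrt(2)*x^4 - 59*sqrt(2)*x^3/2 - 4*x^3 + sqrt(2)*x^2/2 + 123*x^2 - 15*sqrt(2)*x + 3*x - 90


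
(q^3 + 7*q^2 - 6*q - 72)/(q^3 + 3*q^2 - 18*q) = (q + 4)/q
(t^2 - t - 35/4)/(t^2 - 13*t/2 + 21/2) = (t + 5/2)/(t - 3)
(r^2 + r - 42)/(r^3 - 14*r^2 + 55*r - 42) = (r + 7)/(r^2 - 8*r + 7)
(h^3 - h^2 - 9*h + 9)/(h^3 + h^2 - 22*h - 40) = (h^3 - h^2 - 9*h + 9)/(h^3 + h^2 - 22*h - 40)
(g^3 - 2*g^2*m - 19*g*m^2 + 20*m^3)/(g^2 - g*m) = g - m - 20*m^2/g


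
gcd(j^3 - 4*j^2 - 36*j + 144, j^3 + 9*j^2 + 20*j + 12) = j + 6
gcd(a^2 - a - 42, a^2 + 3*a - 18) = a + 6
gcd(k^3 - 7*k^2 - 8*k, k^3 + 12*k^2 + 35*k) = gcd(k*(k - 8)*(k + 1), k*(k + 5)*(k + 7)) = k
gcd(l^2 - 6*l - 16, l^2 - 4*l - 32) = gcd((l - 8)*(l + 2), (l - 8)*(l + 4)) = l - 8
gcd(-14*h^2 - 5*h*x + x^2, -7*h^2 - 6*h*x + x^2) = -7*h + x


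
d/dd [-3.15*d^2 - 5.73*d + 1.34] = -6.3*d - 5.73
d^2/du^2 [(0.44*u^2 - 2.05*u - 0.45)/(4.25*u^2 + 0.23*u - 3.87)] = (-7.105427357601e-15*u^4 - 74.91645*u^3 - 5.34734999999999*u^2 - 204.9435*u - 5.320098)/(76.765625*u^6 + 12.463125*u^5 - 209.03115*u^4 - 22.685383*u^3 + 190.341306*u^2 + 10.334061*u - 57.960603)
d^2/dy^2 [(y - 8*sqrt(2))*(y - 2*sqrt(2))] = 2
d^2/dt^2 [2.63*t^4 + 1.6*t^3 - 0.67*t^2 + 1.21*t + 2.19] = 31.56*t^2 + 9.6*t - 1.34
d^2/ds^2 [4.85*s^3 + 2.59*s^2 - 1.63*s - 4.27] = 29.1*s + 5.18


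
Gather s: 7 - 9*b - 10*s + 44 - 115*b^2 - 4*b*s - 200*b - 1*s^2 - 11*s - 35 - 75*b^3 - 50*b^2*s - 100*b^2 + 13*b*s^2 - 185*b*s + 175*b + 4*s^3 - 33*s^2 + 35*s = -75*b^3 - 215*b^2 - 34*b + 4*s^3 + s^2*(13*b - 34) + s*(-50*b^2 - 189*b + 14) + 16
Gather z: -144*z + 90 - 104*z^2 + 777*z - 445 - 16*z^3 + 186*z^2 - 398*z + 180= -16*z^3 + 82*z^2 + 235*z - 175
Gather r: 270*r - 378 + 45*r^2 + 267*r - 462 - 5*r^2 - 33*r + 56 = 40*r^2 + 504*r - 784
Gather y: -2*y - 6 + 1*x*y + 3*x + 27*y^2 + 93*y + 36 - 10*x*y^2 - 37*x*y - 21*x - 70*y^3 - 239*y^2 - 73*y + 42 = -18*x - 70*y^3 + y^2*(-10*x - 212) + y*(18 - 36*x) + 72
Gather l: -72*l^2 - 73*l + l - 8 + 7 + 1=-72*l^2 - 72*l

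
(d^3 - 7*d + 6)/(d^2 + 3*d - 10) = (d^2 + 2*d - 3)/(d + 5)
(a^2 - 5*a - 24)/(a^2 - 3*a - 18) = (a - 8)/(a - 6)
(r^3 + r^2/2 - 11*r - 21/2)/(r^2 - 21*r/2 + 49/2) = (r^2 + 4*r + 3)/(r - 7)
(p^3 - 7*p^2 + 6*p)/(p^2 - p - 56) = p*(-p^2 + 7*p - 6)/(-p^2 + p + 56)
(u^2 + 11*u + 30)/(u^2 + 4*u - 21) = (u^2 + 11*u + 30)/(u^2 + 4*u - 21)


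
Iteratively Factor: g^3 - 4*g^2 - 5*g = (g - 5)*(g^2 + g) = (g - 5)*(g + 1)*(g)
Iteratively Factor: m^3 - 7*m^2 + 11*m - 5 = (m - 1)*(m^2 - 6*m + 5) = (m - 1)^2*(m - 5)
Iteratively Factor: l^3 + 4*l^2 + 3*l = (l)*(l^2 + 4*l + 3) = l*(l + 3)*(l + 1)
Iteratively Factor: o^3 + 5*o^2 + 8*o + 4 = (o + 2)*(o^2 + 3*o + 2) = (o + 1)*(o + 2)*(o + 2)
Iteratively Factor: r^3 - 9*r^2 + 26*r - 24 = (r - 3)*(r^2 - 6*r + 8) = (r - 3)*(r - 2)*(r - 4)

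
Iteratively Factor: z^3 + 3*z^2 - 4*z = (z + 4)*(z^2 - z) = z*(z + 4)*(z - 1)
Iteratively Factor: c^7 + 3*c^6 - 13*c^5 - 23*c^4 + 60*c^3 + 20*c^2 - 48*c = (c - 2)*(c^6 + 5*c^5 - 3*c^4 - 29*c^3 + 2*c^2 + 24*c) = (c - 2)^2*(c^5 + 7*c^4 + 11*c^3 - 7*c^2 - 12*c) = (c - 2)^2*(c - 1)*(c^4 + 8*c^3 + 19*c^2 + 12*c) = (c - 2)^2*(c - 1)*(c + 3)*(c^3 + 5*c^2 + 4*c) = (c - 2)^2*(c - 1)*(c + 3)*(c + 4)*(c^2 + c) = c*(c - 2)^2*(c - 1)*(c + 3)*(c + 4)*(c + 1)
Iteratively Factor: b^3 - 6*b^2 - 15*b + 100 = (b - 5)*(b^2 - b - 20) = (b - 5)^2*(b + 4)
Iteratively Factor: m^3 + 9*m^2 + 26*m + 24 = (m + 4)*(m^2 + 5*m + 6) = (m + 3)*(m + 4)*(m + 2)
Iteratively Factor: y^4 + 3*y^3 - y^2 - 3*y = (y + 1)*(y^3 + 2*y^2 - 3*y) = (y - 1)*(y + 1)*(y^2 + 3*y) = (y - 1)*(y + 1)*(y + 3)*(y)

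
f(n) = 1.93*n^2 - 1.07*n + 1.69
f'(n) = 3.86*n - 1.07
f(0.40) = 1.57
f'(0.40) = 0.47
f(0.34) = 1.55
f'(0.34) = 0.24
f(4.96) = 43.86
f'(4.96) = 18.08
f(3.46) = 21.09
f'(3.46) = 12.29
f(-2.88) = 20.78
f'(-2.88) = -12.19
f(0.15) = 1.57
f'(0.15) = -0.49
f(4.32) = 33.09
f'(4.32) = 15.61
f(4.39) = 34.19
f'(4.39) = 15.88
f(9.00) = 148.39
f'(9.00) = 33.67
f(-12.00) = 292.45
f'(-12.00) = -47.39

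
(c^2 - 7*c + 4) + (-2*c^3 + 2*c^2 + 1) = -2*c^3 + 3*c^2 - 7*c + 5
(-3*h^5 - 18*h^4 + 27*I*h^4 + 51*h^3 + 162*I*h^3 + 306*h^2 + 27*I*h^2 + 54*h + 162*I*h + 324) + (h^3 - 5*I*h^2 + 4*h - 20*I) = -3*h^5 - 18*h^4 + 27*I*h^4 + 52*h^3 + 162*I*h^3 + 306*h^2 + 22*I*h^2 + 58*h + 162*I*h + 324 - 20*I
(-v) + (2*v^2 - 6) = 2*v^2 - v - 6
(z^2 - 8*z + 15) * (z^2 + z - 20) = z^4 - 7*z^3 - 13*z^2 + 175*z - 300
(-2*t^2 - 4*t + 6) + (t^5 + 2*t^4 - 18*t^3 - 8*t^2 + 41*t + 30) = t^5 + 2*t^4 - 18*t^3 - 10*t^2 + 37*t + 36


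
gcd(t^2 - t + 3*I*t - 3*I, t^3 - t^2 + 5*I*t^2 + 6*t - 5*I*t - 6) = t - 1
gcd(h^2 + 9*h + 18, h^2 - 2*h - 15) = h + 3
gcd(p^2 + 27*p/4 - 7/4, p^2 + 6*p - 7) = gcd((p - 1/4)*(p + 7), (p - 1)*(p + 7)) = p + 7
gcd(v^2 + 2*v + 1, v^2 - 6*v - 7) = v + 1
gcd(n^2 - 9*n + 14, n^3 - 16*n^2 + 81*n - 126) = n - 7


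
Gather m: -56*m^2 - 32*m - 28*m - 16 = -56*m^2 - 60*m - 16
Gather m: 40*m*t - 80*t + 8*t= 40*m*t - 72*t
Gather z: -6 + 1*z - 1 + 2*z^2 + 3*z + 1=2*z^2 + 4*z - 6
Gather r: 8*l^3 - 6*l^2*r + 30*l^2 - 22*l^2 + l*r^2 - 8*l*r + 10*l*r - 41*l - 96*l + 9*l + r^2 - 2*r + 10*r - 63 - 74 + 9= 8*l^3 + 8*l^2 - 128*l + r^2*(l + 1) + r*(-6*l^2 + 2*l + 8) - 128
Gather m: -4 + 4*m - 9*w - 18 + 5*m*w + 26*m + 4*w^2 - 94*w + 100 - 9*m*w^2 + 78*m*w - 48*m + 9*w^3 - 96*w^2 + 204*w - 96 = m*(-9*w^2 + 83*w - 18) + 9*w^3 - 92*w^2 + 101*w - 18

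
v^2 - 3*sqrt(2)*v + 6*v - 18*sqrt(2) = (v + 6)*(v - 3*sqrt(2))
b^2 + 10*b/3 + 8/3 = (b + 4/3)*(b + 2)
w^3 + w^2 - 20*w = w*(w - 4)*(w + 5)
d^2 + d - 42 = (d - 6)*(d + 7)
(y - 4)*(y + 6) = y^2 + 2*y - 24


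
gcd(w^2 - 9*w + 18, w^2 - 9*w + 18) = w^2 - 9*w + 18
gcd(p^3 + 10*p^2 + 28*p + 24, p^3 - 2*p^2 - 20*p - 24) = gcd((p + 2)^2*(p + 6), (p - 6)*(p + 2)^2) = p^2 + 4*p + 4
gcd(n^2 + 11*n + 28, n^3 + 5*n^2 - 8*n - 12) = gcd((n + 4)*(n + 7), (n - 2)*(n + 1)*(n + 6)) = 1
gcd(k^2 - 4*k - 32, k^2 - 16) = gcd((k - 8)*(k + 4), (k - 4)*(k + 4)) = k + 4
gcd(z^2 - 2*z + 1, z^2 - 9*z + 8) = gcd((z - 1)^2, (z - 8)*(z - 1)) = z - 1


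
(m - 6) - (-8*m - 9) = 9*m + 3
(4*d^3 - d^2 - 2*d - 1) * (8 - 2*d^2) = -8*d^5 + 2*d^4 + 36*d^3 - 6*d^2 - 16*d - 8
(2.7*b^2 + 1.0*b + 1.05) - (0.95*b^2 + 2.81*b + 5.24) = 1.75*b^2 - 1.81*b - 4.19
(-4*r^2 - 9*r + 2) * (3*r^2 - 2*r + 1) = -12*r^4 - 19*r^3 + 20*r^2 - 13*r + 2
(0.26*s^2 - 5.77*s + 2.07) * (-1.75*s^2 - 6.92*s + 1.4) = -0.455*s^4 + 8.2983*s^3 + 36.6699*s^2 - 22.4024*s + 2.898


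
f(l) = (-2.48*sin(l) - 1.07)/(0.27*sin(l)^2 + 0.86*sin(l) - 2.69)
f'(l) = (-0.54*sin(l)*cos(l) - 0.86*cos(l))*(-2.48*sin(l) - 1.07)/(0.27*sin(l)^2 + 0.86*sin(l) - 2.69)^2 - 2.48*cos(l)/(0.27*sin(l)^2 + 0.86*sin(l) - 2.69) = (0.6696*sin(l)^2 + 0.5778*sin(l) + 7.5914)*cos(l)/(0.0729*sin(l)^4 + 0.4644*sin(l)^3 - 0.713*sin(l)^2 - 4.6268*sin(l) + 7.2361)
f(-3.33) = 0.61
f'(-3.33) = -1.20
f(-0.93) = -0.29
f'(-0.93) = 0.44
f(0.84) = 1.54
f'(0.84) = 1.55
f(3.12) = 0.42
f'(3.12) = -1.07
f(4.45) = -0.41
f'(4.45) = -0.19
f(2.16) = 1.75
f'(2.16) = -1.48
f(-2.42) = -0.18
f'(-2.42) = -0.57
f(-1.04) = -0.33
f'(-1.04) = 0.37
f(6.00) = 0.13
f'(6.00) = 0.85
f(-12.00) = 1.12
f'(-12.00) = 1.48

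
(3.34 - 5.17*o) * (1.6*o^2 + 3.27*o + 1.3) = -8.272*o^3 - 11.5619*o^2 + 4.2008*o + 4.342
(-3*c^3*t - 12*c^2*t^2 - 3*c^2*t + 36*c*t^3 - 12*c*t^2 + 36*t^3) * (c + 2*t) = -3*c^4*t - 18*c^3*t^2 - 3*c^3*t + 12*c^2*t^3 - 18*c^2*t^2 + 72*c*t^4 + 12*c*t^3 + 72*t^4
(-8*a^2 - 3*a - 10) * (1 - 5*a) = 40*a^3 + 7*a^2 + 47*a - 10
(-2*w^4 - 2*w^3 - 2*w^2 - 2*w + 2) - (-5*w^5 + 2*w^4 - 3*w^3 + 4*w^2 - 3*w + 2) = 5*w^5 - 4*w^4 + w^3 - 6*w^2 + w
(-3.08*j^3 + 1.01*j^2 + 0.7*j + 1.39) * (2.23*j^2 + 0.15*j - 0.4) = -6.8684*j^5 + 1.7903*j^4 + 2.9445*j^3 + 2.8007*j^2 - 0.0715*j - 0.556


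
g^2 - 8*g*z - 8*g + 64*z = (g - 8)*(g - 8*z)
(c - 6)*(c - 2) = c^2 - 8*c + 12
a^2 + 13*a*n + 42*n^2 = (a + 6*n)*(a + 7*n)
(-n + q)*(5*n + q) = -5*n^2 + 4*n*q + q^2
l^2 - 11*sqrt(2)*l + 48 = (l - 8*sqrt(2))*(l - 3*sqrt(2))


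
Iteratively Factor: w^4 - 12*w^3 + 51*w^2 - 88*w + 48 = (w - 4)*(w^3 - 8*w^2 + 19*w - 12) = (w - 4)*(w - 3)*(w^2 - 5*w + 4) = (w - 4)^2*(w - 3)*(w - 1)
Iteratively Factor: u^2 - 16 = (u - 4)*(u + 4)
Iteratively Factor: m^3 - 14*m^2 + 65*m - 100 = (m - 5)*(m^2 - 9*m + 20) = (m - 5)*(m - 4)*(m - 5)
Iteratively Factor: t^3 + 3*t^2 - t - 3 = (t + 3)*(t^2 - 1) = (t - 1)*(t + 3)*(t + 1)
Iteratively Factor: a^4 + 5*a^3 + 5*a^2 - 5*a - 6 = (a + 3)*(a^3 + 2*a^2 - a - 2) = (a + 2)*(a + 3)*(a^2 - 1) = (a + 1)*(a + 2)*(a + 3)*(a - 1)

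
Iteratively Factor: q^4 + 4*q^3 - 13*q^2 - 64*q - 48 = (q + 3)*(q^3 + q^2 - 16*q - 16) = (q - 4)*(q + 3)*(q^2 + 5*q + 4) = (q - 4)*(q + 1)*(q + 3)*(q + 4)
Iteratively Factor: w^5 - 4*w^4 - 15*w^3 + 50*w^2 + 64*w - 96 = (w + 3)*(w^4 - 7*w^3 + 6*w^2 + 32*w - 32) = (w - 4)*(w + 3)*(w^3 - 3*w^2 - 6*w + 8) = (w - 4)^2*(w + 3)*(w^2 + w - 2) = (w - 4)^2*(w + 2)*(w + 3)*(w - 1)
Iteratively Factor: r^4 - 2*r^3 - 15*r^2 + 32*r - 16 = (r - 1)*(r^3 - r^2 - 16*r + 16) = (r - 1)^2*(r^2 - 16) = (r - 1)^2*(r + 4)*(r - 4)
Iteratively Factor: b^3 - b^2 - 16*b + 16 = (b - 1)*(b^2 - 16) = (b - 1)*(b + 4)*(b - 4)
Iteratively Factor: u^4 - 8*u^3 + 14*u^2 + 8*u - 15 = (u - 3)*(u^3 - 5*u^2 - u + 5) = (u - 3)*(u - 1)*(u^2 - 4*u - 5) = (u - 5)*(u - 3)*(u - 1)*(u + 1)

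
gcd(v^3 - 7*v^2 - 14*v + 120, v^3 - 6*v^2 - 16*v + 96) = v^2 - 2*v - 24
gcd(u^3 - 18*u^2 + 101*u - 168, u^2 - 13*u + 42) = u - 7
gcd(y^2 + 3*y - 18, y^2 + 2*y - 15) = y - 3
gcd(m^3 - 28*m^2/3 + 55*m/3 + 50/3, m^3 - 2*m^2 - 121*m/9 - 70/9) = m^2 - 13*m/3 - 10/3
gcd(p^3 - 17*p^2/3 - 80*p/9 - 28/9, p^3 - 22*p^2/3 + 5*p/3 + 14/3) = p^2 - 19*p/3 - 14/3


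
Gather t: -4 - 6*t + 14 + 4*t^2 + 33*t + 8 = 4*t^2 + 27*t + 18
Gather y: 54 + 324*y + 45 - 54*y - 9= 270*y + 90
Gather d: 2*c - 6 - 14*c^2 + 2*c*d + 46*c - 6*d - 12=-14*c^2 + 48*c + d*(2*c - 6) - 18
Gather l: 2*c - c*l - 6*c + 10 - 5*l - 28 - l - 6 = -4*c + l*(-c - 6) - 24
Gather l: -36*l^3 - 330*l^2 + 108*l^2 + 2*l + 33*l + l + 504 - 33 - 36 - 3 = -36*l^3 - 222*l^2 + 36*l + 432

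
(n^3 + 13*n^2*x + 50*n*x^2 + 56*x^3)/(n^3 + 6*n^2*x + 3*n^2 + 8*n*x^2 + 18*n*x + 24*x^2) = (n + 7*x)/(n + 3)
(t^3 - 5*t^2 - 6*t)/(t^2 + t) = t - 6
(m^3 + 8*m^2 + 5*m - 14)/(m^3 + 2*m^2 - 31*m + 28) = (m + 2)/(m - 4)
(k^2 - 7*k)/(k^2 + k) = (k - 7)/(k + 1)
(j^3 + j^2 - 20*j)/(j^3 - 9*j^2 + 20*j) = (j + 5)/(j - 5)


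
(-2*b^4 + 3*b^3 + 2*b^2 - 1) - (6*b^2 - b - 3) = -2*b^4 + 3*b^3 - 4*b^2 + b + 2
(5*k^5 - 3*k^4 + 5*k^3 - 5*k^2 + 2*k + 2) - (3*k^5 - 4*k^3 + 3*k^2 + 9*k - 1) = 2*k^5 - 3*k^4 + 9*k^3 - 8*k^2 - 7*k + 3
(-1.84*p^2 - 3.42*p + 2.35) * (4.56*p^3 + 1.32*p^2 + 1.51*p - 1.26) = -8.3904*p^5 - 18.024*p^4 + 3.4232*p^3 + 0.2562*p^2 + 7.8577*p - 2.961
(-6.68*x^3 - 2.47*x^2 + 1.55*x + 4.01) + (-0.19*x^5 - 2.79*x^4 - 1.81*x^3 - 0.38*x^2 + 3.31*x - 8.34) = -0.19*x^5 - 2.79*x^4 - 8.49*x^3 - 2.85*x^2 + 4.86*x - 4.33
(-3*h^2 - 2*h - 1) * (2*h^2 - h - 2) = -6*h^4 - h^3 + 6*h^2 + 5*h + 2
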